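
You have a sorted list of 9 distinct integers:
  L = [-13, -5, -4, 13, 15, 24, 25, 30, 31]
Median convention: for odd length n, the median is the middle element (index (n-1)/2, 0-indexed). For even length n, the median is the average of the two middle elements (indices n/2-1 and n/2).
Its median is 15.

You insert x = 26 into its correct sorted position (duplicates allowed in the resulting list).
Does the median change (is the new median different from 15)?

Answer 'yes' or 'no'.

Answer: yes

Derivation:
Old median = 15
Insert x = 26
New median = 39/2
Changed? yes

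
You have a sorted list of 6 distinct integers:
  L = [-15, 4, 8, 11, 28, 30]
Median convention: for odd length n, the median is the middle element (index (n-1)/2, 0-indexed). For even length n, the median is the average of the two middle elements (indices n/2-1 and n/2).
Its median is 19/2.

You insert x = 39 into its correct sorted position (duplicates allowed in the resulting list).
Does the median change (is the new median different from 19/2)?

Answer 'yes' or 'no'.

Answer: yes

Derivation:
Old median = 19/2
Insert x = 39
New median = 11
Changed? yes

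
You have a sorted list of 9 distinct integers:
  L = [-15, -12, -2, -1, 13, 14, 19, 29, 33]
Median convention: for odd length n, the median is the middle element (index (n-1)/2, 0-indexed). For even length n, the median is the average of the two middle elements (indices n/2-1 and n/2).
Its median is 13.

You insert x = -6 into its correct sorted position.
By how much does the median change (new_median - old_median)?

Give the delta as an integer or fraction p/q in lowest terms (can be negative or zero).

Old median = 13
After inserting x = -6: new sorted = [-15, -12, -6, -2, -1, 13, 14, 19, 29, 33]
New median = 6
Delta = 6 - 13 = -7

Answer: -7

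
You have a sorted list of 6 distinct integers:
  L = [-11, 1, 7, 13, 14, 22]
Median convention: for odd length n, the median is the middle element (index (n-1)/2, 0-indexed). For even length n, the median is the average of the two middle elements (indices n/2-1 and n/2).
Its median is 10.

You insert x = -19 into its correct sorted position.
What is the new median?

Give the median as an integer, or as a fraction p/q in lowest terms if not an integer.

Answer: 7

Derivation:
Old list (sorted, length 6): [-11, 1, 7, 13, 14, 22]
Old median = 10
Insert x = -19
Old length even (6). Middle pair: indices 2,3 = 7,13.
New length odd (7). New median = single middle element.
x = -19: 0 elements are < x, 6 elements are > x.
New sorted list: [-19, -11, 1, 7, 13, 14, 22]
New median = 7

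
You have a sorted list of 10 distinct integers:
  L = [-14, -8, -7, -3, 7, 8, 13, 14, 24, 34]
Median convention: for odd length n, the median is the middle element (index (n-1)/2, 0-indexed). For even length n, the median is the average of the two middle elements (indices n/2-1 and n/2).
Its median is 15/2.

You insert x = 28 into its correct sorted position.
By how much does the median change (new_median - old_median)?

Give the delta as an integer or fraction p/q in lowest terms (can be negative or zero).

Old median = 15/2
After inserting x = 28: new sorted = [-14, -8, -7, -3, 7, 8, 13, 14, 24, 28, 34]
New median = 8
Delta = 8 - 15/2 = 1/2

Answer: 1/2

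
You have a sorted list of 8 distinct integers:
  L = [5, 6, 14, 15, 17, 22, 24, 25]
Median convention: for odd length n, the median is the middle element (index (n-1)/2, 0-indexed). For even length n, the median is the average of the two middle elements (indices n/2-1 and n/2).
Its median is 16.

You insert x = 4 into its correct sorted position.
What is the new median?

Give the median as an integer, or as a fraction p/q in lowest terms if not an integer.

Old list (sorted, length 8): [5, 6, 14, 15, 17, 22, 24, 25]
Old median = 16
Insert x = 4
Old length even (8). Middle pair: indices 3,4 = 15,17.
New length odd (9). New median = single middle element.
x = 4: 0 elements are < x, 8 elements are > x.
New sorted list: [4, 5, 6, 14, 15, 17, 22, 24, 25]
New median = 15

Answer: 15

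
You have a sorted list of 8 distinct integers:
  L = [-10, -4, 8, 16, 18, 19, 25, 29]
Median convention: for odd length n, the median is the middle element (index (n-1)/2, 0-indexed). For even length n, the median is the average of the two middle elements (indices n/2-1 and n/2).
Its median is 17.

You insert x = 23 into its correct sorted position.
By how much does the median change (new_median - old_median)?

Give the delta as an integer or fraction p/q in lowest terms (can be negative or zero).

Old median = 17
After inserting x = 23: new sorted = [-10, -4, 8, 16, 18, 19, 23, 25, 29]
New median = 18
Delta = 18 - 17 = 1

Answer: 1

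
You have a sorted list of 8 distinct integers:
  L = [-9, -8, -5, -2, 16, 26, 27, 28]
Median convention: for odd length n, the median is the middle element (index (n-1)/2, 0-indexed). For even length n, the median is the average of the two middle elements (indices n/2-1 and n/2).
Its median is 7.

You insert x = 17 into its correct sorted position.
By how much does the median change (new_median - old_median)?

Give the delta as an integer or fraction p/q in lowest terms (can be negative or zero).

Old median = 7
After inserting x = 17: new sorted = [-9, -8, -5, -2, 16, 17, 26, 27, 28]
New median = 16
Delta = 16 - 7 = 9

Answer: 9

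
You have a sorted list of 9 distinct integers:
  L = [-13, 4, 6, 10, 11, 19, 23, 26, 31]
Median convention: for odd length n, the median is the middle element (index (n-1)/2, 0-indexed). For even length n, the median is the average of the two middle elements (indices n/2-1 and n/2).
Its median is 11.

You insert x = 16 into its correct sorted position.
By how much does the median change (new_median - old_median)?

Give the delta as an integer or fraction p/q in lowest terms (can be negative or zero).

Old median = 11
After inserting x = 16: new sorted = [-13, 4, 6, 10, 11, 16, 19, 23, 26, 31]
New median = 27/2
Delta = 27/2 - 11 = 5/2

Answer: 5/2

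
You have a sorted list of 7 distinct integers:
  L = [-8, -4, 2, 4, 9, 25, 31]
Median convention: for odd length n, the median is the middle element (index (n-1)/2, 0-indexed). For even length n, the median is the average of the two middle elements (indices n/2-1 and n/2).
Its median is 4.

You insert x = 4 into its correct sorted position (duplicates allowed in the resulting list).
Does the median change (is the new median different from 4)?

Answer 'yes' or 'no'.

Answer: no

Derivation:
Old median = 4
Insert x = 4
New median = 4
Changed? no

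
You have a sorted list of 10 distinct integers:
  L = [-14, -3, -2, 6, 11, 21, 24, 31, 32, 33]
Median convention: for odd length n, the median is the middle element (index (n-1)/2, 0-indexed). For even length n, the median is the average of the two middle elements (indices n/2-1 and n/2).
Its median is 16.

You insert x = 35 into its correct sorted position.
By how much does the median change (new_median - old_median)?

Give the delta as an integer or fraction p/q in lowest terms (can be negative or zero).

Answer: 5

Derivation:
Old median = 16
After inserting x = 35: new sorted = [-14, -3, -2, 6, 11, 21, 24, 31, 32, 33, 35]
New median = 21
Delta = 21 - 16 = 5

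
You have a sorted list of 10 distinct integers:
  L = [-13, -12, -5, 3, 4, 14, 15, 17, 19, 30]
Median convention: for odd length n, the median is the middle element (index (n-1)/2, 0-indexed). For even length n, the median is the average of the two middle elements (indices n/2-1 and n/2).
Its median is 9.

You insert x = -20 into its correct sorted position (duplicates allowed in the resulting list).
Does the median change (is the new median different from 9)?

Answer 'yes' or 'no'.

Old median = 9
Insert x = -20
New median = 4
Changed? yes

Answer: yes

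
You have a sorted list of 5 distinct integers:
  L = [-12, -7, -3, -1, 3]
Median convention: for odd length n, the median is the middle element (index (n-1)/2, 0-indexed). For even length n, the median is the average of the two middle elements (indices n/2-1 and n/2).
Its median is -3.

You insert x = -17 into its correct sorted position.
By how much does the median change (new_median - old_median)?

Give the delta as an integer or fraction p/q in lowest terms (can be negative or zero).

Answer: -2

Derivation:
Old median = -3
After inserting x = -17: new sorted = [-17, -12, -7, -3, -1, 3]
New median = -5
Delta = -5 - -3 = -2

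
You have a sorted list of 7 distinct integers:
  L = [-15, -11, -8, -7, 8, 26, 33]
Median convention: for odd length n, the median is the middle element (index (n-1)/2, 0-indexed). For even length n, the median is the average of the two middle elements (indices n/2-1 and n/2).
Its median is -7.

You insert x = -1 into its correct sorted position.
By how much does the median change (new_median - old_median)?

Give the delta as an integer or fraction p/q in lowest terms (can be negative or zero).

Old median = -7
After inserting x = -1: new sorted = [-15, -11, -8, -7, -1, 8, 26, 33]
New median = -4
Delta = -4 - -7 = 3

Answer: 3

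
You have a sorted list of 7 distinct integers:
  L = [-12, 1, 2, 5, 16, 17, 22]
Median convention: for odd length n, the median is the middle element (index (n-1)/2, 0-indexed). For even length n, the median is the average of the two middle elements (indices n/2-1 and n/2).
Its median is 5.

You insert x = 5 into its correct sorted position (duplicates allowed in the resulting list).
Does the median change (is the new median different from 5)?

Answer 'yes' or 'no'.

Old median = 5
Insert x = 5
New median = 5
Changed? no

Answer: no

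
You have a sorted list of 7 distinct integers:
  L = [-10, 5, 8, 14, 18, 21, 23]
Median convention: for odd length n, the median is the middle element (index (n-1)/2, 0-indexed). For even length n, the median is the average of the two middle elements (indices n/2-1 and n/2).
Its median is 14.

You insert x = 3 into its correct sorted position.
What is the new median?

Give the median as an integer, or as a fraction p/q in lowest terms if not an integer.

Old list (sorted, length 7): [-10, 5, 8, 14, 18, 21, 23]
Old median = 14
Insert x = 3
Old length odd (7). Middle was index 3 = 14.
New length even (8). New median = avg of two middle elements.
x = 3: 1 elements are < x, 6 elements are > x.
New sorted list: [-10, 3, 5, 8, 14, 18, 21, 23]
New median = 11

Answer: 11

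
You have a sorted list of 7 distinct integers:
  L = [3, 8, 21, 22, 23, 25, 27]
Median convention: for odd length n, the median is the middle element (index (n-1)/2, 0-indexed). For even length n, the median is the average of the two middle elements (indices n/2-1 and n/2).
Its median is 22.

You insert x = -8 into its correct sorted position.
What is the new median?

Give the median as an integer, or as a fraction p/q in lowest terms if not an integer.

Answer: 43/2

Derivation:
Old list (sorted, length 7): [3, 8, 21, 22, 23, 25, 27]
Old median = 22
Insert x = -8
Old length odd (7). Middle was index 3 = 22.
New length even (8). New median = avg of two middle elements.
x = -8: 0 elements are < x, 7 elements are > x.
New sorted list: [-8, 3, 8, 21, 22, 23, 25, 27]
New median = 43/2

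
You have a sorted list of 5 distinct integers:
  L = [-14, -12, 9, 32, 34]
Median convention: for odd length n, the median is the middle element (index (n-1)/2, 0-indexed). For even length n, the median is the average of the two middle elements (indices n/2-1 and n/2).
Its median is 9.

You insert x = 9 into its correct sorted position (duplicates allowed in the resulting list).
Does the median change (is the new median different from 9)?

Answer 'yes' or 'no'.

Answer: no

Derivation:
Old median = 9
Insert x = 9
New median = 9
Changed? no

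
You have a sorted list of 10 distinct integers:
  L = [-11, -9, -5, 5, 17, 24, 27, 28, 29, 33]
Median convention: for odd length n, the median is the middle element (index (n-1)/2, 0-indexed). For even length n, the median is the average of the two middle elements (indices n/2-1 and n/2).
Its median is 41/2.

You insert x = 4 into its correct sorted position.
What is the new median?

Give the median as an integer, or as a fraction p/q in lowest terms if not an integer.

Answer: 17

Derivation:
Old list (sorted, length 10): [-11, -9, -5, 5, 17, 24, 27, 28, 29, 33]
Old median = 41/2
Insert x = 4
Old length even (10). Middle pair: indices 4,5 = 17,24.
New length odd (11). New median = single middle element.
x = 4: 3 elements are < x, 7 elements are > x.
New sorted list: [-11, -9, -5, 4, 5, 17, 24, 27, 28, 29, 33]
New median = 17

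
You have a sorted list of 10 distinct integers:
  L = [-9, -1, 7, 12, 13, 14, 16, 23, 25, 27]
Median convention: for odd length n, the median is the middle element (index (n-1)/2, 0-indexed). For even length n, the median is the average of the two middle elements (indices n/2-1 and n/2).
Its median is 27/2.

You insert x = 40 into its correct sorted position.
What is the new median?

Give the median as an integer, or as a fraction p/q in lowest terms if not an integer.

Answer: 14

Derivation:
Old list (sorted, length 10): [-9, -1, 7, 12, 13, 14, 16, 23, 25, 27]
Old median = 27/2
Insert x = 40
Old length even (10). Middle pair: indices 4,5 = 13,14.
New length odd (11). New median = single middle element.
x = 40: 10 elements are < x, 0 elements are > x.
New sorted list: [-9, -1, 7, 12, 13, 14, 16, 23, 25, 27, 40]
New median = 14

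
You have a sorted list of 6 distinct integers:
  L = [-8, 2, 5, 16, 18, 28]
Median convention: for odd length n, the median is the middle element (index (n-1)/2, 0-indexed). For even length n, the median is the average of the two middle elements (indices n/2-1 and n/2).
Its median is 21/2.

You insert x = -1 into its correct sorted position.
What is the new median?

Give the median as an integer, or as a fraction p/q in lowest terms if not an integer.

Answer: 5

Derivation:
Old list (sorted, length 6): [-8, 2, 5, 16, 18, 28]
Old median = 21/2
Insert x = -1
Old length even (6). Middle pair: indices 2,3 = 5,16.
New length odd (7). New median = single middle element.
x = -1: 1 elements are < x, 5 elements are > x.
New sorted list: [-8, -1, 2, 5, 16, 18, 28]
New median = 5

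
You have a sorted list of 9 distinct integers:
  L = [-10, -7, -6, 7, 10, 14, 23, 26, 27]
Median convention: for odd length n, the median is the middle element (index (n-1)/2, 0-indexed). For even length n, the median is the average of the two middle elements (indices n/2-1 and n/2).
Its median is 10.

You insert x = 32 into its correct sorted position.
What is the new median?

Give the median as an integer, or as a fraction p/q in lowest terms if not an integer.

Answer: 12

Derivation:
Old list (sorted, length 9): [-10, -7, -6, 7, 10, 14, 23, 26, 27]
Old median = 10
Insert x = 32
Old length odd (9). Middle was index 4 = 10.
New length even (10). New median = avg of two middle elements.
x = 32: 9 elements are < x, 0 elements are > x.
New sorted list: [-10, -7, -6, 7, 10, 14, 23, 26, 27, 32]
New median = 12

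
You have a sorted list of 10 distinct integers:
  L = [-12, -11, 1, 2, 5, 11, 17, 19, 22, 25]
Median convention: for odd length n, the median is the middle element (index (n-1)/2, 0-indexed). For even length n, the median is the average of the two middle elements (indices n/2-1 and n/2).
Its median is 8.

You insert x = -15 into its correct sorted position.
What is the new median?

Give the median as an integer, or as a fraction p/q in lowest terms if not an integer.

Answer: 5

Derivation:
Old list (sorted, length 10): [-12, -11, 1, 2, 5, 11, 17, 19, 22, 25]
Old median = 8
Insert x = -15
Old length even (10). Middle pair: indices 4,5 = 5,11.
New length odd (11). New median = single middle element.
x = -15: 0 elements are < x, 10 elements are > x.
New sorted list: [-15, -12, -11, 1, 2, 5, 11, 17, 19, 22, 25]
New median = 5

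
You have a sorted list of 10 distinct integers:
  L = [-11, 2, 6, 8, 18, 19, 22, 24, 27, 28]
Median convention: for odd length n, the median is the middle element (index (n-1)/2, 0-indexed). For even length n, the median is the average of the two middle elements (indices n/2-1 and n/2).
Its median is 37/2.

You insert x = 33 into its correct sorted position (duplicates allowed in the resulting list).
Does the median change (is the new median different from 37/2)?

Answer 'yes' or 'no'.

Answer: yes

Derivation:
Old median = 37/2
Insert x = 33
New median = 19
Changed? yes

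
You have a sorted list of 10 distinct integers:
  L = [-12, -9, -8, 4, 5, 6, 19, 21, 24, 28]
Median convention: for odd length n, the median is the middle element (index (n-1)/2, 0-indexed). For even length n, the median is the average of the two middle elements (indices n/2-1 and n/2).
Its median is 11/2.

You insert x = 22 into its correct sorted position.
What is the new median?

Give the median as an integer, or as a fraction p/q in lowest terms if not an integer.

Old list (sorted, length 10): [-12, -9, -8, 4, 5, 6, 19, 21, 24, 28]
Old median = 11/2
Insert x = 22
Old length even (10). Middle pair: indices 4,5 = 5,6.
New length odd (11). New median = single middle element.
x = 22: 8 elements are < x, 2 elements are > x.
New sorted list: [-12, -9, -8, 4, 5, 6, 19, 21, 22, 24, 28]
New median = 6

Answer: 6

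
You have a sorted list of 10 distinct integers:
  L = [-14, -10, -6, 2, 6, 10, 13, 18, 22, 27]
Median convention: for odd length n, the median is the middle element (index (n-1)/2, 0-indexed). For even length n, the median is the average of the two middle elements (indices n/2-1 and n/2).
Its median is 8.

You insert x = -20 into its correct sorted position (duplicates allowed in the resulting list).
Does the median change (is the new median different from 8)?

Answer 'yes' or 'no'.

Old median = 8
Insert x = -20
New median = 6
Changed? yes

Answer: yes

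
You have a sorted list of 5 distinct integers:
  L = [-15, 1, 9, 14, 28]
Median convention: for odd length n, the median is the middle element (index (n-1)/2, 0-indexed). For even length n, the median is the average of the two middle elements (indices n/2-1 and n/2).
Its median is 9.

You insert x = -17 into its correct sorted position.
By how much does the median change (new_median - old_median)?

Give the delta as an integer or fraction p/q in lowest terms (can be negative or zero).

Old median = 9
After inserting x = -17: new sorted = [-17, -15, 1, 9, 14, 28]
New median = 5
Delta = 5 - 9 = -4

Answer: -4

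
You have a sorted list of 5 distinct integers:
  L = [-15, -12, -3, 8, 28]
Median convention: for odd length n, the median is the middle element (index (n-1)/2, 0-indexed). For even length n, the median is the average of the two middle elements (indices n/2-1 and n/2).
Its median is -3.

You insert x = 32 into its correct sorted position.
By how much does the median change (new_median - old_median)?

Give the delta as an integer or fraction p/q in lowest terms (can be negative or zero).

Answer: 11/2

Derivation:
Old median = -3
After inserting x = 32: new sorted = [-15, -12, -3, 8, 28, 32]
New median = 5/2
Delta = 5/2 - -3 = 11/2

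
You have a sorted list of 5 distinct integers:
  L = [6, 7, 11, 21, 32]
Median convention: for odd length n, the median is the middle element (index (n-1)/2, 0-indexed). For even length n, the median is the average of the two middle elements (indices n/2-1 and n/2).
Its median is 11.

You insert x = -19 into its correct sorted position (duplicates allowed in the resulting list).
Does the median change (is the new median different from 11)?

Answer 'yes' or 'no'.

Answer: yes

Derivation:
Old median = 11
Insert x = -19
New median = 9
Changed? yes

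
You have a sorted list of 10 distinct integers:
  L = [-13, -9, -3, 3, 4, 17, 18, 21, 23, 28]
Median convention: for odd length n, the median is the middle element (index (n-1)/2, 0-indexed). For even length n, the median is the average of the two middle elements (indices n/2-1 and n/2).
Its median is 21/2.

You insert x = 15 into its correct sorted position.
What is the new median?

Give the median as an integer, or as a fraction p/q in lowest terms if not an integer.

Answer: 15

Derivation:
Old list (sorted, length 10): [-13, -9, -3, 3, 4, 17, 18, 21, 23, 28]
Old median = 21/2
Insert x = 15
Old length even (10). Middle pair: indices 4,5 = 4,17.
New length odd (11). New median = single middle element.
x = 15: 5 elements are < x, 5 elements are > x.
New sorted list: [-13, -9, -3, 3, 4, 15, 17, 18, 21, 23, 28]
New median = 15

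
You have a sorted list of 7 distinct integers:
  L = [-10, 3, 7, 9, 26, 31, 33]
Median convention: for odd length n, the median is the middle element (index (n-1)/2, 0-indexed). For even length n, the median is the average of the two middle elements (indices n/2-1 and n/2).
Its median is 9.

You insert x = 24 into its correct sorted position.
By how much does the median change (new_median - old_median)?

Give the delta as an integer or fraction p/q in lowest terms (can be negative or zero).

Old median = 9
After inserting x = 24: new sorted = [-10, 3, 7, 9, 24, 26, 31, 33]
New median = 33/2
Delta = 33/2 - 9 = 15/2

Answer: 15/2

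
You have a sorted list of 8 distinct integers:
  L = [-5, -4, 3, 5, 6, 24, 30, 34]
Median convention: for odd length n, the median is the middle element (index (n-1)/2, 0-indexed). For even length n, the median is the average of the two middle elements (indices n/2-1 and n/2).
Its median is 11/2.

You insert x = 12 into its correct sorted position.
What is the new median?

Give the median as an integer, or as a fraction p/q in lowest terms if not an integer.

Old list (sorted, length 8): [-5, -4, 3, 5, 6, 24, 30, 34]
Old median = 11/2
Insert x = 12
Old length even (8). Middle pair: indices 3,4 = 5,6.
New length odd (9). New median = single middle element.
x = 12: 5 elements are < x, 3 elements are > x.
New sorted list: [-5, -4, 3, 5, 6, 12, 24, 30, 34]
New median = 6

Answer: 6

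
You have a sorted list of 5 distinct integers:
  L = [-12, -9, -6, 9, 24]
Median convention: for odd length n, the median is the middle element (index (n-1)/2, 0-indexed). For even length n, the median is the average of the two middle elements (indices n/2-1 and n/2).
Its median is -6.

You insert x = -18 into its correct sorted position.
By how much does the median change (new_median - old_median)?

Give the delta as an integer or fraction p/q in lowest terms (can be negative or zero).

Old median = -6
After inserting x = -18: new sorted = [-18, -12, -9, -6, 9, 24]
New median = -15/2
Delta = -15/2 - -6 = -3/2

Answer: -3/2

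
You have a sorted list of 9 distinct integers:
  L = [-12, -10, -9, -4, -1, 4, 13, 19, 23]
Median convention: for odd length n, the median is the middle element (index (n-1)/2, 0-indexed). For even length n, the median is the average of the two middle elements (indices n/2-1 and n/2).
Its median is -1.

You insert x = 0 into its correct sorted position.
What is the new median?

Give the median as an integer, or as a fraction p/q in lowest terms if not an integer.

Old list (sorted, length 9): [-12, -10, -9, -4, -1, 4, 13, 19, 23]
Old median = -1
Insert x = 0
Old length odd (9). Middle was index 4 = -1.
New length even (10). New median = avg of two middle elements.
x = 0: 5 elements are < x, 4 elements are > x.
New sorted list: [-12, -10, -9, -4, -1, 0, 4, 13, 19, 23]
New median = -1/2

Answer: -1/2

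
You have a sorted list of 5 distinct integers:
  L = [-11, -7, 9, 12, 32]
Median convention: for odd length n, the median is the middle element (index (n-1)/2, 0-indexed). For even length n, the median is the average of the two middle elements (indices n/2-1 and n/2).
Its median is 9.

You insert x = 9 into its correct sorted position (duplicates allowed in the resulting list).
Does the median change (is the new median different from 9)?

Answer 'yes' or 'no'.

Old median = 9
Insert x = 9
New median = 9
Changed? no

Answer: no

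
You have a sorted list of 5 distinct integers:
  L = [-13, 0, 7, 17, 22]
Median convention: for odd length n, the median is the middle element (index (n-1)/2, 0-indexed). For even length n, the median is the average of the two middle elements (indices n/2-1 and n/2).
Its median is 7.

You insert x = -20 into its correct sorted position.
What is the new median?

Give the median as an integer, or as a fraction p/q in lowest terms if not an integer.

Answer: 7/2

Derivation:
Old list (sorted, length 5): [-13, 0, 7, 17, 22]
Old median = 7
Insert x = -20
Old length odd (5). Middle was index 2 = 7.
New length even (6). New median = avg of two middle elements.
x = -20: 0 elements are < x, 5 elements are > x.
New sorted list: [-20, -13, 0, 7, 17, 22]
New median = 7/2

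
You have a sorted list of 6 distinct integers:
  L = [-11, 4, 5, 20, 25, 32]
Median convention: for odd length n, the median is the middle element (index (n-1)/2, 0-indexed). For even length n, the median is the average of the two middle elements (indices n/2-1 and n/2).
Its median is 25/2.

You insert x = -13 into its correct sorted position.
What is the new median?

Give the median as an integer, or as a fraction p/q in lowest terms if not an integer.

Old list (sorted, length 6): [-11, 4, 5, 20, 25, 32]
Old median = 25/2
Insert x = -13
Old length even (6). Middle pair: indices 2,3 = 5,20.
New length odd (7). New median = single middle element.
x = -13: 0 elements are < x, 6 elements are > x.
New sorted list: [-13, -11, 4, 5, 20, 25, 32]
New median = 5

Answer: 5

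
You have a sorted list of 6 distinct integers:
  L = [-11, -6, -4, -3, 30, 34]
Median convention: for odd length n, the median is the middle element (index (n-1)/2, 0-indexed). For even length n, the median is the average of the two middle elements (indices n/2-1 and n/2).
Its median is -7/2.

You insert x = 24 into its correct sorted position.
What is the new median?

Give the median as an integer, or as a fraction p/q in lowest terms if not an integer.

Old list (sorted, length 6): [-11, -6, -4, -3, 30, 34]
Old median = -7/2
Insert x = 24
Old length even (6). Middle pair: indices 2,3 = -4,-3.
New length odd (7). New median = single middle element.
x = 24: 4 elements are < x, 2 elements are > x.
New sorted list: [-11, -6, -4, -3, 24, 30, 34]
New median = -3

Answer: -3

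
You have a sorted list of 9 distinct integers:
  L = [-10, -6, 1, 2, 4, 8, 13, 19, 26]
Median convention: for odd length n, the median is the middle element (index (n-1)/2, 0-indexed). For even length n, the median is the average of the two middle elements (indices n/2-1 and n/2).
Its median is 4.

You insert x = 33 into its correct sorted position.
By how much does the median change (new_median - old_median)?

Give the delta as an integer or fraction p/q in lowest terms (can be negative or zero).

Answer: 2

Derivation:
Old median = 4
After inserting x = 33: new sorted = [-10, -6, 1, 2, 4, 8, 13, 19, 26, 33]
New median = 6
Delta = 6 - 4 = 2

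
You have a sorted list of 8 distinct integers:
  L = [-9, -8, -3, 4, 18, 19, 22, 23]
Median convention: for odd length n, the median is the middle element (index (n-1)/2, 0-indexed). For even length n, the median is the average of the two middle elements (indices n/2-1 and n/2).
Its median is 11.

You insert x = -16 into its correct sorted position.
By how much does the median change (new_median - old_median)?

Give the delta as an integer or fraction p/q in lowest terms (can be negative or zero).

Old median = 11
After inserting x = -16: new sorted = [-16, -9, -8, -3, 4, 18, 19, 22, 23]
New median = 4
Delta = 4 - 11 = -7

Answer: -7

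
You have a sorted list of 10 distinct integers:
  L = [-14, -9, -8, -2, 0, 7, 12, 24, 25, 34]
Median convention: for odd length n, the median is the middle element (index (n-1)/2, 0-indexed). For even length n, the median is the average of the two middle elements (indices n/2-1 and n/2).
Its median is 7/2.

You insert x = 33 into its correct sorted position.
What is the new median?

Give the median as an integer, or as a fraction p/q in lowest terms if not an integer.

Old list (sorted, length 10): [-14, -9, -8, -2, 0, 7, 12, 24, 25, 34]
Old median = 7/2
Insert x = 33
Old length even (10). Middle pair: indices 4,5 = 0,7.
New length odd (11). New median = single middle element.
x = 33: 9 elements are < x, 1 elements are > x.
New sorted list: [-14, -9, -8, -2, 0, 7, 12, 24, 25, 33, 34]
New median = 7

Answer: 7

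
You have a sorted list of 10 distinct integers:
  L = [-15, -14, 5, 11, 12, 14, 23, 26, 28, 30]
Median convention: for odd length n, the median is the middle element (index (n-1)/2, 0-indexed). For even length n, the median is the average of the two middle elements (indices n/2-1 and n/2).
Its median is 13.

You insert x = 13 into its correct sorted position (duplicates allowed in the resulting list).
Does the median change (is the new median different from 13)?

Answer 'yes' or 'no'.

Answer: no

Derivation:
Old median = 13
Insert x = 13
New median = 13
Changed? no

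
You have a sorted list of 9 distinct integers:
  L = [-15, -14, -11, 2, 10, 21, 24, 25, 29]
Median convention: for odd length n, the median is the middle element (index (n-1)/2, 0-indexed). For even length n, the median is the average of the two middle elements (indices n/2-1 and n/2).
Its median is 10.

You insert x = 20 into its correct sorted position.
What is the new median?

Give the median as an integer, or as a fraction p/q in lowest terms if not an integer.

Answer: 15

Derivation:
Old list (sorted, length 9): [-15, -14, -11, 2, 10, 21, 24, 25, 29]
Old median = 10
Insert x = 20
Old length odd (9). Middle was index 4 = 10.
New length even (10). New median = avg of two middle elements.
x = 20: 5 elements are < x, 4 elements are > x.
New sorted list: [-15, -14, -11, 2, 10, 20, 21, 24, 25, 29]
New median = 15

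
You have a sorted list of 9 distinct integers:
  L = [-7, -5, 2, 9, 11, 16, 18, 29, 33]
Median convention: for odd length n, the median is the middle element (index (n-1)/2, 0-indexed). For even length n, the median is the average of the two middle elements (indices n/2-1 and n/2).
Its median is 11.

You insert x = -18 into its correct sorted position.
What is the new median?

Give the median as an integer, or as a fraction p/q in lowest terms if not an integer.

Old list (sorted, length 9): [-7, -5, 2, 9, 11, 16, 18, 29, 33]
Old median = 11
Insert x = -18
Old length odd (9). Middle was index 4 = 11.
New length even (10). New median = avg of two middle elements.
x = -18: 0 elements are < x, 9 elements are > x.
New sorted list: [-18, -7, -5, 2, 9, 11, 16, 18, 29, 33]
New median = 10

Answer: 10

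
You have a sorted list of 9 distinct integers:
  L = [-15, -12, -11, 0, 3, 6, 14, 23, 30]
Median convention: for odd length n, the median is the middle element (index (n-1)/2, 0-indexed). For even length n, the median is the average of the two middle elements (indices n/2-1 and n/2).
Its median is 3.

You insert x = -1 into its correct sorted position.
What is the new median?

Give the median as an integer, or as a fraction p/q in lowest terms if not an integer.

Old list (sorted, length 9): [-15, -12, -11, 0, 3, 6, 14, 23, 30]
Old median = 3
Insert x = -1
Old length odd (9). Middle was index 4 = 3.
New length even (10). New median = avg of two middle elements.
x = -1: 3 elements are < x, 6 elements are > x.
New sorted list: [-15, -12, -11, -1, 0, 3, 6, 14, 23, 30]
New median = 3/2

Answer: 3/2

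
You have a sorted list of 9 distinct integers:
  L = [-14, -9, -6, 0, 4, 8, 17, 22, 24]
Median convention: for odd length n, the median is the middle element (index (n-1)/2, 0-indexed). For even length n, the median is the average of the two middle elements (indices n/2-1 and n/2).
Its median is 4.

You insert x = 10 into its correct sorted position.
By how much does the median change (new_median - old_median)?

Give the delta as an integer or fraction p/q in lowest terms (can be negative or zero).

Answer: 2

Derivation:
Old median = 4
After inserting x = 10: new sorted = [-14, -9, -6, 0, 4, 8, 10, 17, 22, 24]
New median = 6
Delta = 6 - 4 = 2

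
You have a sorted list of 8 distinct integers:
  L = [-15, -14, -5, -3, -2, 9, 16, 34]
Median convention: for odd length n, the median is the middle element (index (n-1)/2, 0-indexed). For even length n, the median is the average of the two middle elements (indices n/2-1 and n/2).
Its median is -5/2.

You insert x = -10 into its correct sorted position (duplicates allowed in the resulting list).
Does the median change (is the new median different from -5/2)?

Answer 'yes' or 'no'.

Old median = -5/2
Insert x = -10
New median = -3
Changed? yes

Answer: yes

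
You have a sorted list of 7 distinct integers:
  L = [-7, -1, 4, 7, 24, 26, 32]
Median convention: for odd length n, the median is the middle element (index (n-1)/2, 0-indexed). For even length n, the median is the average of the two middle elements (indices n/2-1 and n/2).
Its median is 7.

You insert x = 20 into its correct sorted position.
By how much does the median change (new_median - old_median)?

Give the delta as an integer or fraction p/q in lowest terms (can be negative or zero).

Old median = 7
After inserting x = 20: new sorted = [-7, -1, 4, 7, 20, 24, 26, 32]
New median = 27/2
Delta = 27/2 - 7 = 13/2

Answer: 13/2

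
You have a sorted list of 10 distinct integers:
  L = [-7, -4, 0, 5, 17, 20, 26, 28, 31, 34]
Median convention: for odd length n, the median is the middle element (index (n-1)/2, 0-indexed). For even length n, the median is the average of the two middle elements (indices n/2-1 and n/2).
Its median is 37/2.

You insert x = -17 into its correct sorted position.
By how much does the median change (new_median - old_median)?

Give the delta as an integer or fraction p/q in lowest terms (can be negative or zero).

Old median = 37/2
After inserting x = -17: new sorted = [-17, -7, -4, 0, 5, 17, 20, 26, 28, 31, 34]
New median = 17
Delta = 17 - 37/2 = -3/2

Answer: -3/2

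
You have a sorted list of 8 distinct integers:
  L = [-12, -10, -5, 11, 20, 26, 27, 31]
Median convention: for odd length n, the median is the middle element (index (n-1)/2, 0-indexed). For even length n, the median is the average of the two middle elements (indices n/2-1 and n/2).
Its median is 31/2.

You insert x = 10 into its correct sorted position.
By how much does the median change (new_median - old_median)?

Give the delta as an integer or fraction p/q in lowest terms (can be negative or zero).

Old median = 31/2
After inserting x = 10: new sorted = [-12, -10, -5, 10, 11, 20, 26, 27, 31]
New median = 11
Delta = 11 - 31/2 = -9/2

Answer: -9/2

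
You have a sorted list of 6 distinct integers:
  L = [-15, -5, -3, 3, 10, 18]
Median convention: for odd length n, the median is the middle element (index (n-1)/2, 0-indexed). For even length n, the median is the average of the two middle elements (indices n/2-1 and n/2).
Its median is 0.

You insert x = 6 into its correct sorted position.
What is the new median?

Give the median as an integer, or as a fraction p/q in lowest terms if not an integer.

Answer: 3

Derivation:
Old list (sorted, length 6): [-15, -5, -3, 3, 10, 18]
Old median = 0
Insert x = 6
Old length even (6). Middle pair: indices 2,3 = -3,3.
New length odd (7). New median = single middle element.
x = 6: 4 elements are < x, 2 elements are > x.
New sorted list: [-15, -5, -3, 3, 6, 10, 18]
New median = 3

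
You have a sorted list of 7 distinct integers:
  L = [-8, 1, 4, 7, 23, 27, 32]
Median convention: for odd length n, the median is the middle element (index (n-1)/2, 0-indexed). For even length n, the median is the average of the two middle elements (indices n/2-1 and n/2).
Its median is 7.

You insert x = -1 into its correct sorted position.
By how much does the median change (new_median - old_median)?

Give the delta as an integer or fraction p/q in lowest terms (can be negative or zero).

Old median = 7
After inserting x = -1: new sorted = [-8, -1, 1, 4, 7, 23, 27, 32]
New median = 11/2
Delta = 11/2 - 7 = -3/2

Answer: -3/2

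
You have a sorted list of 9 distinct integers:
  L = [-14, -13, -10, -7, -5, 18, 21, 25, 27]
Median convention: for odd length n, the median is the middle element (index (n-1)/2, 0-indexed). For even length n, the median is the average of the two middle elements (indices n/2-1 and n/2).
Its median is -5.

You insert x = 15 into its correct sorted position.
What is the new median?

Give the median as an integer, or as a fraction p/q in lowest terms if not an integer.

Old list (sorted, length 9): [-14, -13, -10, -7, -5, 18, 21, 25, 27]
Old median = -5
Insert x = 15
Old length odd (9). Middle was index 4 = -5.
New length even (10). New median = avg of two middle elements.
x = 15: 5 elements are < x, 4 elements are > x.
New sorted list: [-14, -13, -10, -7, -5, 15, 18, 21, 25, 27]
New median = 5

Answer: 5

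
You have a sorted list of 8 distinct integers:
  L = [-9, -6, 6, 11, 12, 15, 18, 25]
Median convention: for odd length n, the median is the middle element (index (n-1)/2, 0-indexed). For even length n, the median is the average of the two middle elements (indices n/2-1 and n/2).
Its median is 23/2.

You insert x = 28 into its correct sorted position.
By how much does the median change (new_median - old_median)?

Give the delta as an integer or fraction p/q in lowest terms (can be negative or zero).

Answer: 1/2

Derivation:
Old median = 23/2
After inserting x = 28: new sorted = [-9, -6, 6, 11, 12, 15, 18, 25, 28]
New median = 12
Delta = 12 - 23/2 = 1/2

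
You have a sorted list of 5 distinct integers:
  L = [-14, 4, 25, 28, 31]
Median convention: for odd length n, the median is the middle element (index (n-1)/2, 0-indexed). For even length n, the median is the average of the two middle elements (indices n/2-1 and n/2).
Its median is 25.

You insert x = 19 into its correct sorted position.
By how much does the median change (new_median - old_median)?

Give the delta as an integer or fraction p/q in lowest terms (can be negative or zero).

Old median = 25
After inserting x = 19: new sorted = [-14, 4, 19, 25, 28, 31]
New median = 22
Delta = 22 - 25 = -3

Answer: -3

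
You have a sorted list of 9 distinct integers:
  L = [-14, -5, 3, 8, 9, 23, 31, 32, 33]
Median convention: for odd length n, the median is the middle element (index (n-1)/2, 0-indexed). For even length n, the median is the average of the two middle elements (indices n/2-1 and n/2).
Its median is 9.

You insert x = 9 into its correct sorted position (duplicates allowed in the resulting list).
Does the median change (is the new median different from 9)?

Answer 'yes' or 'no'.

Answer: no

Derivation:
Old median = 9
Insert x = 9
New median = 9
Changed? no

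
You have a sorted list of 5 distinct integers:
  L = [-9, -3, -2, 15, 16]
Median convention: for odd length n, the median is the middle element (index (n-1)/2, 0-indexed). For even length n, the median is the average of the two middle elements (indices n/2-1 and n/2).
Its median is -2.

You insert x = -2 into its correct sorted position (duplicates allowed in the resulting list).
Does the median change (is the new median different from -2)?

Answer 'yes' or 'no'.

Old median = -2
Insert x = -2
New median = -2
Changed? no

Answer: no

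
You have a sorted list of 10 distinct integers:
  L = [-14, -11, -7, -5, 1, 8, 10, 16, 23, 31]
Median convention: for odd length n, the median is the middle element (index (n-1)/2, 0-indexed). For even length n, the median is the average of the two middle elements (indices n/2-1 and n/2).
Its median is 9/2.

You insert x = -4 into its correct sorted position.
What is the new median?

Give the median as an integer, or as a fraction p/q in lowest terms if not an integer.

Old list (sorted, length 10): [-14, -11, -7, -5, 1, 8, 10, 16, 23, 31]
Old median = 9/2
Insert x = -4
Old length even (10). Middle pair: indices 4,5 = 1,8.
New length odd (11). New median = single middle element.
x = -4: 4 elements are < x, 6 elements are > x.
New sorted list: [-14, -11, -7, -5, -4, 1, 8, 10, 16, 23, 31]
New median = 1

Answer: 1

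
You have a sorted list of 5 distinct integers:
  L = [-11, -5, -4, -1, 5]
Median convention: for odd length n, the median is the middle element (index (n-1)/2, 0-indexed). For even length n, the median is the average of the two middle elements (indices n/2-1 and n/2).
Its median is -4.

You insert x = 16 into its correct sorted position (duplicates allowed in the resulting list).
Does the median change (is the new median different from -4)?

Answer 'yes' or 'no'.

Old median = -4
Insert x = 16
New median = -5/2
Changed? yes

Answer: yes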